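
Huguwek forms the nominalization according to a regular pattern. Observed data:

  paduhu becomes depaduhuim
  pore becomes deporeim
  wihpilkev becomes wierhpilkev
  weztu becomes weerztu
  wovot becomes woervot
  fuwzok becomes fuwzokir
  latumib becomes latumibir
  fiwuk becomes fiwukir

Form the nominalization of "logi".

logiir

paduhu and weztu both end in -u yet inflect differently (depaduhuim, weerztu), so the final letter is not what conditions the rule; the first letter is.
"logi" begins with l-. The one such stem in the data (latumib → latumibir) adds -ir, so the same rule applies.
So logi → logiir.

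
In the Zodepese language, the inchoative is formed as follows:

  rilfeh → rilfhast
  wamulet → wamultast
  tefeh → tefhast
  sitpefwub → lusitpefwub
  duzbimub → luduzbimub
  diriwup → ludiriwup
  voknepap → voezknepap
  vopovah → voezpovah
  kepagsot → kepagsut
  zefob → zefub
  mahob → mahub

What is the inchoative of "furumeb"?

furumbast

"furumeb" has last vowel 'e'. The stems whose last vowel is 'e' (rilfeh → rilfhast, wamulet → wamultast, tefeh → tefhast) delete the last vowel and add -ast.
So furumeb → furumbast.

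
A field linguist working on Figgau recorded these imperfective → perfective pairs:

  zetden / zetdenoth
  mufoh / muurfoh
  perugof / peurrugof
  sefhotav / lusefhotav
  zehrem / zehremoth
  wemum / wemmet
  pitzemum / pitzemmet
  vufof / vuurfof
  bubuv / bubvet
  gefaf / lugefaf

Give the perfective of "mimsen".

wemum and zehrem both end in -m yet inflect differently (wemmet, zehremoth), so the final letter is not what conditions the rule; the last vowel is.
"mimsen" has last vowel 'e'. The stems whose last vowel is 'e' (zehrem → zehremoth, zetden → zetdenoth) add -oth.
The other patterns: stems whose last vowel is 'o' insert -ur- after the first vowel; stems whose last vowel is 'u' delete the last vowel and add -et; stems whose last vowel is 'a' add the prefix lu-.
So mimsen → mimsenoth.

mimsenoth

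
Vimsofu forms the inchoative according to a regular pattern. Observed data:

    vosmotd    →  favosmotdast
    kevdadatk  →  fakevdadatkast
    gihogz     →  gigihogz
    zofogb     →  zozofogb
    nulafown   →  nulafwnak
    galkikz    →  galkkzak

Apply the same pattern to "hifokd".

gihogz and galkikz both end in -z yet inflect differently (gigihogz, galkkzak), so the final letter is not what conditions the rule; the second-to-last letter is.
"hifokd" has second-to-last letter 'k'. The one such stem in the data (galkikz → galkkzak) deletes the last vowel and adds -ak (as does nulafown), so the same rule applies.
The other patterns: stems whose second-to-last letter is 't' add fa- … -ast around the stem; stems whose second-to-last letter is 'g' repeat the first consonant+vowel as a prefix.
So hifokd → hifkdak.

hifkdak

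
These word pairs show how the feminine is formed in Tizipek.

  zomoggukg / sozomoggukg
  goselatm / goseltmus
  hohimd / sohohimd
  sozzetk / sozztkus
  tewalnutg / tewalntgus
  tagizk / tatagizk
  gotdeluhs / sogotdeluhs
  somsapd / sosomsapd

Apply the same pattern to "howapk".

hohowapk

tagizk and sozzetk both end in -k yet inflect differently (tatagizk, sozztkus), so the final letter is not what conditions the rule; the second-to-last letter is.
"howapk" has second-to-last letter 'p'. The one such stem in the data (somsapd → sosomsapd) repeats the first consonant+vowel as a prefix (as does tagizk), so the same rule applies.
The other patterns: stems whose second-to-last letter is 't' delete the last vowel and add -us; stems whose second-to-last letter is 'h', 'k' or 'm' add the prefix so-.
So howapk → hohowapk.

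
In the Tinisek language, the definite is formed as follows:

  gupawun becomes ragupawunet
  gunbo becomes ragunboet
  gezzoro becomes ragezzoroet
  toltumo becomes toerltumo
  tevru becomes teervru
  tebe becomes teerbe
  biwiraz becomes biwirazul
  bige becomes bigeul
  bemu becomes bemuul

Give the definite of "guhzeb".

raguhzebet

"guhzeb" begins with g-. The stems beginning with g- (gupawun → ragupawunet, gunbo → ragunboet, gezzoro → ragezzoroet) add ra- … -et around the stem.
The other patterns: stems beginning with t- insert -er- after the first vowel; stems beginning with b- add -ul.
So guhzeb → raguhzebet.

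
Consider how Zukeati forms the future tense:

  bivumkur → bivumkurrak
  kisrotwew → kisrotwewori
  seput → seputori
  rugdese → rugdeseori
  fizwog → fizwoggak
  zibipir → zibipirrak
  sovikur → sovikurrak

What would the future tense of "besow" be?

besowori

sovikur and seput both have last vowel 'u' yet inflect differently (sovikurrak, seputori), so the last vowel is not what conditions the rule; the final letter is.
"besow" ends in -w. The one such stem in the data (kisrotwew → kisrotwewori) adds -ori, so the same rule applies.
So besow → besowori.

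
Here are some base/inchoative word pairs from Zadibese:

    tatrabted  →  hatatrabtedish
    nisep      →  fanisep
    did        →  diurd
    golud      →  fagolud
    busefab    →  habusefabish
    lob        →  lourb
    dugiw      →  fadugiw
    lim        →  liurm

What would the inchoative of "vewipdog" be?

havewipdogish

did and golud both end in -d yet inflect differently (diurd, fagolud), so the final letter is not what conditions the rule; the number of vowels is.
"vewipdog" has 3 vowels. The stems with 3 vowels (tatrabted → hatatrabtedish, busefab → habusefabish) add ha- … -ish around the stem.
So vewipdog → havewipdogish.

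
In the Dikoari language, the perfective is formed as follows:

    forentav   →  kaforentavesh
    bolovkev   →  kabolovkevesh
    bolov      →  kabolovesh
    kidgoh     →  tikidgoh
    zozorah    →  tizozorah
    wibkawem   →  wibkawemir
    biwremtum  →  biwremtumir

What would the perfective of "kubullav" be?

"kubullav" ends in -v. The stems ending in -v (forentav → kaforentavesh, bolovkev → kabolovkevesh, bolov → kabolovesh) add ka- … -esh around the stem.
The other patterns: stems ending in -h add the prefix ti-; stems ending in -m add -ir.
So kubullav → kakubullavesh.

kakubullavesh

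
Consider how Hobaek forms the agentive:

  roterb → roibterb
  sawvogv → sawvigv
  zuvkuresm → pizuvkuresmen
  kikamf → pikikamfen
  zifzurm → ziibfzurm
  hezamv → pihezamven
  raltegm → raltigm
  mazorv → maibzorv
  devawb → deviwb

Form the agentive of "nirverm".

zifzurm and zuvkuresm both end in -m yet inflect differently (ziibfzurm, pizuvkuresmen), so the final letter is not what conditions the rule; the second-to-last letter is.
"nirverm" has second-to-last letter 'r'. The stems whose second-to-last letter is 'r' (mazorv → maibzorv, zifzurm → ziibfzurm, roterb → roibterb) insert -ib- after the first vowel.
So nirverm → niibrverm.

niibrverm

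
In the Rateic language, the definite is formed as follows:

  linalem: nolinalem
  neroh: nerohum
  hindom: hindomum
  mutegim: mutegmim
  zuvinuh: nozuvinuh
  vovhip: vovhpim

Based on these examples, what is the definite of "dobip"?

hindom and mutegim both end in -m yet inflect differently (hindomum, mutegmim), so the final letter is not what conditions the rule; the last vowel is.
"dobip" has last vowel 'i'. The stems whose last vowel is 'i' (mutegim → mutegmim, vovhip → vovhpim) delete the last vowel and add -im.
The other patterns: stems whose last vowel is 'o' add -um; stems whose last vowel is 'e' or 'u' add the prefix no-.
So dobip → dobpim.

dobpim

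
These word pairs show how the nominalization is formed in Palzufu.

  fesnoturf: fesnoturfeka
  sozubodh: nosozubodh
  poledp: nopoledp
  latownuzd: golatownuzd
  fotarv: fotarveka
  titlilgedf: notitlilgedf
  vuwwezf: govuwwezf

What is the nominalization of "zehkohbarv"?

"zehkohbarv" has second-to-last letter 'r'. The stems whose second-to-last letter is 'r' (fotarv → fotarveka, fesnoturf → fesnoturfeka) add -eka.
So zehkohbarv → zehkohbarveka.

zehkohbarveka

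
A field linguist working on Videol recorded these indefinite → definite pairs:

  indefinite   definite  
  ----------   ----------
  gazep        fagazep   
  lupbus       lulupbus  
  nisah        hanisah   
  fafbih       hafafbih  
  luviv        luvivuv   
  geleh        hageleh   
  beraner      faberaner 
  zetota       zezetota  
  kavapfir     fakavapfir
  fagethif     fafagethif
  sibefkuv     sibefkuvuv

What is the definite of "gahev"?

gahevuv

luviv and kavapfir both have last vowel 'i' yet inflect differently (luvivuv, fakavapfir), so the last vowel is not what conditions the rule; the final letter is.
"gahev" ends in -v. The stems ending in -v (luviv → luvivuv, sibefkuv → sibefkuvuv) add -uv.
So gahev → gahevuv.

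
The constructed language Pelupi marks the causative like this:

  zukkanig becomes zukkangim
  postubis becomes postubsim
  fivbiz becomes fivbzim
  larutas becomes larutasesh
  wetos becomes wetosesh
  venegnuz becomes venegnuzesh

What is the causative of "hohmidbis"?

hohmidbsim

postubis and larutas both end in -s yet inflect differently (postubsim, larutasesh), so the final letter is not what conditions the rule; the last vowel is.
"hohmidbis" has last vowel 'i'. The stems whose last vowel is 'i' (zukkanig → zukkangim, postubis → postubsim, fivbiz → fivbzim) delete the last vowel and add -im.
So hohmidbis → hohmidbsim.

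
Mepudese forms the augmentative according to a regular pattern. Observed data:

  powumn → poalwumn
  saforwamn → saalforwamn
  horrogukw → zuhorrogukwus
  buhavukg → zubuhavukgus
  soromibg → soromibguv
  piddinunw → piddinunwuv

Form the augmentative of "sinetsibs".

buhavukg and soromibg both end in -g yet inflect differently (zubuhavukgus, soromibguv), so the final letter is not what conditions the rule; the second-to-last letter is.
"sinetsibs" has second-to-last letter 'b'. The one such stem in the data (soromibg → soromibguv) adds -uv, so the same rule applies.
So sinetsibs → sinetsibsuv.

sinetsibsuv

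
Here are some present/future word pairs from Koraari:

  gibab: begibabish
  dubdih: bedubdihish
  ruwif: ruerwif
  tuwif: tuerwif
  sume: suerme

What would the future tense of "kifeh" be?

dubdih and ruwif both have last vowel 'i' yet inflect differently (bedubdihish, ruerwif), so the last vowel is not what conditions the rule; the final letter is.
"kifeh" ends in -h. The one such stem in the data (dubdih → bedubdihish) adds be- … -ish around the stem, so the same rule applies.
The other pattern: stems ending in -e or -f insert -er- after the first vowel.
So kifeh → bekifehish.

bekifehish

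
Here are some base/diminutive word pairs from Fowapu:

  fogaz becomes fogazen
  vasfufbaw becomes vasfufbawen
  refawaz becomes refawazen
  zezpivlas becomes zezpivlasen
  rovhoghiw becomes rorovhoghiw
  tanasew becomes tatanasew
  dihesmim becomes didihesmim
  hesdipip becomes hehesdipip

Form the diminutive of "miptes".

mimiptes

vasfufbaw and rovhoghiw both end in -w yet inflect differently (vasfufbawen, rorovhoghiw), so the final letter is not what conditions the rule; the last vowel is.
"miptes" has last vowel 'e'. The one such stem in the data (tanasew → tatanasew) repeats the first consonant+vowel as a prefix (as do rovhoghiw, dihesmim), so the same rule applies.
The other pattern: stems whose last vowel is 'a' add -en.
So miptes → mimiptes.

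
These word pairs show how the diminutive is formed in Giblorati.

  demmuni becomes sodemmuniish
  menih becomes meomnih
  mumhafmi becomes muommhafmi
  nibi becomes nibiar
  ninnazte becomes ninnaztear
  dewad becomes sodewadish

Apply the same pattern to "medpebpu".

mumhafmi and demmuni both end in -i yet inflect differently (muommhafmi, sodemmuniish), so the final letter is not what conditions the rule; the first letter is.
"medpebpu" begins with m-. The stems beginning with m- (menih → meomnih, mumhafmi → muommhafmi) insert -om- after the first vowel.
So medpebpu → meomdpebpu.

meomdpebpu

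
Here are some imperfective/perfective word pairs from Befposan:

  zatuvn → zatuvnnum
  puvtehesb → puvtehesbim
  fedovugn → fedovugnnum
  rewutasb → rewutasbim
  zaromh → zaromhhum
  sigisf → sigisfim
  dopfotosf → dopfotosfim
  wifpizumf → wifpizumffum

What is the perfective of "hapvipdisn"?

hapvipdisnim

dopfotosf and wifpizumf both end in -f yet inflect differently (dopfotosfim, wifpizumffum), so the final letter is not what conditions the rule; the second-to-last letter is.
"hapvipdisn" has second-to-last letter 's'. The stems whose second-to-last letter is 's' (dopfotosf → dopfotosfim, sigisf → sigisfim, rewutasb → rewutasbim) add -im.
The other pattern: stems whose second-to-last letter is 'g', 'm' or 'v' double the final consonant and add -um.
So hapvipdisn → hapvipdisnim.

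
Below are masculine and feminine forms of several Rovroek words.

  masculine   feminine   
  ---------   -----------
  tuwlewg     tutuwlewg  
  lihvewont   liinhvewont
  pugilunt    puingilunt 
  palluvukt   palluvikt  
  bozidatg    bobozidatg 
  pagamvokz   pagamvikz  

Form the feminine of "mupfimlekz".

lihvewont and palluvukt both end in -t yet inflect differently (liinhvewont, palluvikt), so the final letter is not what conditions the rule; the second-to-last letter is.
"mupfimlekz" has second-to-last letter 'k'. The stems whose second-to-last letter is 'k' (palluvukt → palluvikt, pagamvokz → pagamvikz) change the last vowel to 'i'.
The other patterns: stems whose second-to-last letter is 'n' insert -in- after the first vowel; stems whose second-to-last letter is 't' or 'w' repeat the first consonant+vowel as a prefix.
So mupfimlekz → mupfimlikz.

mupfimlikz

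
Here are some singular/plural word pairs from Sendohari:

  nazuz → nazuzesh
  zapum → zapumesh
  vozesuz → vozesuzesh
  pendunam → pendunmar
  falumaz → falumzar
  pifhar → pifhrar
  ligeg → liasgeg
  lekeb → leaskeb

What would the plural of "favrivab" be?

favrivbar

"favrivab" has last vowel 'a'. The stems whose last vowel is 'a' (pendunam → pendunmar, falumaz → falumzar, pifhar → pifhrar) delete the last vowel and add -ar.
So favrivab → favrivbar.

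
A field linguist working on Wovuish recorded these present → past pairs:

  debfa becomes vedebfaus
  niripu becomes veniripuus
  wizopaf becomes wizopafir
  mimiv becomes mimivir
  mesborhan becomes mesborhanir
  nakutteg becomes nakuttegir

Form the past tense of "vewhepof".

vewhepofir

debfa and wizopaf both have last vowel 'a' yet inflect differently (vedebfaus, wizopafir), so the last vowel is not what conditions the rule; whether the stem ends in a vowel or a consonant is.
"vewhepof" ends in a consonant. The stems ending in a consonant (wizopaf → wizopafir, mimiv → mimivir, mesborhan → mesborhanir) add -ir.
So vewhepof → vewhepofir.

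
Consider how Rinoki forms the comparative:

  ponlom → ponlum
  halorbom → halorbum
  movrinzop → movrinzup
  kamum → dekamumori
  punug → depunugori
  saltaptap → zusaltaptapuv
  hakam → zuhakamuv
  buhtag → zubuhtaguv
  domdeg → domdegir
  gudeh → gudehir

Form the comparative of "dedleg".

dedlegir

"dedleg" has last vowel 'e'. The stems whose last vowel is 'e' (domdeg → domdegir, gudeh → gudehir) add -ir.
So dedleg → dedlegir.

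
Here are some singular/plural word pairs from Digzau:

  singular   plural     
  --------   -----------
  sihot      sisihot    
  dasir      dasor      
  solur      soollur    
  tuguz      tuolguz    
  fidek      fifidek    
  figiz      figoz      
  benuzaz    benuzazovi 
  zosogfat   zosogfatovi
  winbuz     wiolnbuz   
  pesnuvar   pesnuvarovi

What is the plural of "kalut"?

pesnuvar and solur both end in -r yet inflect differently (pesnuvarovi, soollur), so the final letter is not what conditions the rule; the last vowel is.
"kalut" has last vowel 'u'. The stems whose last vowel is 'u' (solur → soollur, tuguz → tuolguz, winbuz → wiolnbuz) insert -ol- after the first vowel.
The other patterns: stems whose last vowel is 'a' add -ovi; stems whose last vowel is 'i' change the last vowel to 'o'; stems whose last vowel is 'e' or 'o' repeat the first consonant+vowel as a prefix.
So kalut → kaollut.

kaollut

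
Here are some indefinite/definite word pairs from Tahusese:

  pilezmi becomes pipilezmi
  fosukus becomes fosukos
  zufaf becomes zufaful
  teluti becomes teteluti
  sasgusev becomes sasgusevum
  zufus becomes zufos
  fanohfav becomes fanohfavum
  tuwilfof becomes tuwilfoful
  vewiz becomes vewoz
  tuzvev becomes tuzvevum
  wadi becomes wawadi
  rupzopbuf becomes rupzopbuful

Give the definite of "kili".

zufaf and fanohfav both have last vowel 'a' yet inflect differently (zufaful, fanohfavum), so the last vowel is not what conditions the rule; the final letter is.
"kili" ends in -i. The stems ending in -i (wadi → wawadi, teluti → teteluti, pilezmi → pipilezmi) repeat the first consonant+vowel as a prefix.
So kili → kikili.

kikili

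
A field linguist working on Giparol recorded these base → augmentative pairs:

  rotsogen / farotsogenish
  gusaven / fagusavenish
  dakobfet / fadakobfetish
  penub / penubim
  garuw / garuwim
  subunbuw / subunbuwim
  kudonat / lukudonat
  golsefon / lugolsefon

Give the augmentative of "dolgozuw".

dakobfet and kudonat both end in -t yet inflect differently (fadakobfetish, lukudonat), so the final letter is not what conditions the rule; the last vowel is.
"dolgozuw" has last vowel 'u'. The stems whose last vowel is 'u' (penub → penubim, garuw → garuwim, subunbuw → subunbuwim) add -im.
The other patterns: stems whose last vowel is 'e' add fa- … -ish around the stem; stems whose last vowel is 'a' or 'o' add the prefix lu-.
So dolgozuw → dolgozuwim.

dolgozuwim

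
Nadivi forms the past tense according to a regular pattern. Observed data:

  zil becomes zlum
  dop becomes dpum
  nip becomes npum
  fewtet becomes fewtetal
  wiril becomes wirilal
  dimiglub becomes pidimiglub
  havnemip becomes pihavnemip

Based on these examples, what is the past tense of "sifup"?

zil and wiril both end in -l yet inflect differently (zlum, wirilal), so the final letter is not what conditions the rule; the number of vowels is.
"sifup" has 2 vowels. The stems with 2 vowels (fewtet → fewtetal, wiril → wirilal) add -al.
The other patterns: stems with 1 vowel delete the last vowel and add -um; stems with 3 vowels add the prefix pi-.
So sifup → sifupal.

sifupal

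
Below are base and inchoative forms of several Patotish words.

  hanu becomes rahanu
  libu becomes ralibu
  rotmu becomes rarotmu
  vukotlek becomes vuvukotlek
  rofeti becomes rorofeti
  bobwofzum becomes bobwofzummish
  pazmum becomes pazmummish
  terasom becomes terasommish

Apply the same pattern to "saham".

sahammish

"saham" ends in -m. The stems ending in -m (pazmum → pazmummish, terasom → terasommish, bobwofzum → bobwofzummish) double the final consonant and add -ish.
The other patterns: stems ending in -u add the prefix ra-; stems ending in -i or -k repeat the first consonant+vowel as a prefix.
So saham → sahammish.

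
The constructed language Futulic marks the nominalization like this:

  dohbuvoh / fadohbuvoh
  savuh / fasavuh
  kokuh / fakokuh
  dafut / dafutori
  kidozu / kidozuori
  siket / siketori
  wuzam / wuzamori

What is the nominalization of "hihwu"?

savuh and dafut both have last vowel 'u' yet inflect differently (fasavuh, dafutori), so the last vowel is not what conditions the rule; the final letter is.
"hihwu" ends in -u. The one such stem in the data (kidozu → kidozuori) adds -ori, so the same rule applies.
So hihwu → hihwuori.

hihwuori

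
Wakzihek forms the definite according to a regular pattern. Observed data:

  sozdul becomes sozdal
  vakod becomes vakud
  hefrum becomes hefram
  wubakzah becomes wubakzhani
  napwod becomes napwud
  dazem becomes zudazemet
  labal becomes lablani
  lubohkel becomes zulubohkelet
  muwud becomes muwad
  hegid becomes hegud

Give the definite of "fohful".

fohfal

labal and sozdul both end in -l yet inflect differently (lablani, sozdal), so the final letter is not what conditions the rule; the last vowel is.
"fohful" has last vowel 'u'. The stems whose last vowel is 'u' (muwud → muwad, hefrum → hefram, sozdul → sozdal) change the last vowel to 'a'.
So fohful → fohfal.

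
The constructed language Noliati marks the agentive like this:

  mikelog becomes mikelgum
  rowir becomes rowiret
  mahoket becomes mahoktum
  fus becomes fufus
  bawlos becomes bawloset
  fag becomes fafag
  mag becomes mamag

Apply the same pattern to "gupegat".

gupegtum

"gupegat" has 3 vowels. The stems with 3 vowels (mikelog → mikelgum, mahoket → mahoktum) delete the last vowel and add -um.
So gupegat → gupegtum.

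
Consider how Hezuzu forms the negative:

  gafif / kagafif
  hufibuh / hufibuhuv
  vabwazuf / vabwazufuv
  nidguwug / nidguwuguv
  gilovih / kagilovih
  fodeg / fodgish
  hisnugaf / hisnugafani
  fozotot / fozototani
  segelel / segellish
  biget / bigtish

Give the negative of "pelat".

hufibuh and gilovih both end in -h yet inflect differently (hufibuhuv, kagilovih), so the final letter is not what conditions the rule; the last vowel is.
"pelat" has last vowel 'a'. The one such stem in the data (hisnugaf → hisnugafani) adds -ani, so the same rule applies.
So pelat → pelatani.

pelatani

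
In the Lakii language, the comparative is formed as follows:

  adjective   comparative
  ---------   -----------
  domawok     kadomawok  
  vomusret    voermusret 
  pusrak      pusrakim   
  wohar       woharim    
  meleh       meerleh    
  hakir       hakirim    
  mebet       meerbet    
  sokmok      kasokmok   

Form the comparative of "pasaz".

sokmok and pusrak both end in -k yet inflect differently (kasokmok, pusrakim), so the final letter is not what conditions the rule; the last vowel is.
"pasaz" has last vowel 'a'. The stems whose last vowel is 'a' (pusrak → pusrakim, wohar → woharim) add -im.
The other patterns: stems whose last vowel is 'o' add the prefix ka-; stems whose last vowel is 'e' insert -er- after the first vowel.
So pasaz → pasazim.

pasazim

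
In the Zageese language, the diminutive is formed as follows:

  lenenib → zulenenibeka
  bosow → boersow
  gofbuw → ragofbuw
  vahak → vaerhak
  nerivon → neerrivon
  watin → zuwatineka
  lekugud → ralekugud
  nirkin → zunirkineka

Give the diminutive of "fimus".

gofbuw and bosow both end in -w yet inflect differently (ragofbuw, boersow), so the final letter is not what conditions the rule; the last vowel is.
"fimus" has last vowel 'u'. The stems whose last vowel is 'u' (lekugud → ralekugud, gofbuw → ragofbuw) add the prefix ra-.
So fimus → rafimus.

rafimus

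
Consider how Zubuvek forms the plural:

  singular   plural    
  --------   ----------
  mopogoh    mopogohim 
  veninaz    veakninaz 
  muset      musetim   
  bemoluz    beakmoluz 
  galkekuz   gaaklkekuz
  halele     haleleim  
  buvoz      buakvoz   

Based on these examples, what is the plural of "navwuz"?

"navwuz" ends in -z. The stems ending in -z (buvoz → buakvoz, veninaz → veakninaz, bemoluz → beakmoluz) insert -ak- after the first vowel.
So navwuz → naakvwuz.

naakvwuz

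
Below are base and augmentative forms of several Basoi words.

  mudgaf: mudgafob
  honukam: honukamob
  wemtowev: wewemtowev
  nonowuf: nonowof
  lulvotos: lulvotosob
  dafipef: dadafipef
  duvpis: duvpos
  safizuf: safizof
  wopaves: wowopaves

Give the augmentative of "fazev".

fafazev

mudgaf and dafipef both end in -f yet inflect differently (mudgafob, dadafipef), so the final letter is not what conditions the rule; the last vowel is.
"fazev" has last vowel 'e'. The stems whose last vowel is 'e' (dafipef → dadafipef, wopaves → wowopaves, wemtowev → wewemtowev) repeat the first consonant+vowel as a prefix.
The other patterns: stems whose last vowel is 'a' or 'o' add -ob; stems whose last vowel is 'i' or 'u' change the last vowel to 'o'.
So fazev → fafazev.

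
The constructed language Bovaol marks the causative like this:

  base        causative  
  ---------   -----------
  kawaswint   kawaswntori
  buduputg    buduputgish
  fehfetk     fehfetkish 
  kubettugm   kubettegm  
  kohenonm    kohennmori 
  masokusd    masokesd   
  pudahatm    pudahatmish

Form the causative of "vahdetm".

pudahatm and kohenonm both end in -m yet inflect differently (pudahatmish, kohennmori), so the final letter is not what conditions the rule; the second-to-last letter is.
"vahdetm" has second-to-last letter 't'. The stems whose second-to-last letter is 't' (fehfetk → fehfetkish, pudahatm → pudahatmish, buduputg → buduputgish) add -ish.
The other patterns: stems whose second-to-last letter is 'n' delete the last vowel and add -ori; stems whose second-to-last letter is 'g' or 's' change the last vowel to 'e'.
So vahdetm → vahdetmish.

vahdetmish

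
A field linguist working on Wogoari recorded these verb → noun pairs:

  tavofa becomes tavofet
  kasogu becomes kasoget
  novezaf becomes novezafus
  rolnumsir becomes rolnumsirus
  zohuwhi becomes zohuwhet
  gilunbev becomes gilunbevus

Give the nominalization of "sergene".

sergenet

rolnumsir and zohuwhi both have last vowel 'i' yet inflect differently (rolnumsirus, zohuwhet), so the last vowel is not what conditions the rule; whether the stem ends in a vowel or a consonant is.
"sergene" ends in a vowel. The stems ending in a vowel (zohuwhi → zohuwhet, tavofa → tavofet, kasogu → kasoget) drop the final letter and add -et.
The other pattern: stems ending in a consonant add -us.
So sergene → sergenet.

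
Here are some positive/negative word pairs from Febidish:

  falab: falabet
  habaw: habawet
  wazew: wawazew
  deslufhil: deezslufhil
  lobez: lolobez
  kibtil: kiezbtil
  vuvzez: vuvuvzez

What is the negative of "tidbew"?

titidbew

wazew and habaw both end in -w yet inflect differently (wawazew, habawet), so the final letter is not what conditions the rule; the last vowel is.
"tidbew" has last vowel 'e'. The stems whose last vowel is 'e' (wazew → wawazew, vuvzez → vuvuvzez, lobez → lolobez) repeat the first consonant+vowel as a prefix.
The other patterns: stems whose last vowel is 'a' add -et; stems whose last vowel is 'i' insert -ez- after the first vowel.
So tidbew → titidbew.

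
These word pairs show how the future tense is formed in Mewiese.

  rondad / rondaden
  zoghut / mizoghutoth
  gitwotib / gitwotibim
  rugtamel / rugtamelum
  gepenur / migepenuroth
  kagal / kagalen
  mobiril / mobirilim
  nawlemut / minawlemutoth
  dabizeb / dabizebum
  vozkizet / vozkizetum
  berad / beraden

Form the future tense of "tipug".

mobiril and kagal both end in -l yet inflect differently (mobirilim, kagalen), so the final letter is not what conditions the rule; the last vowel is.
"tipug" has last vowel 'u'. The stems whose last vowel is 'u' (nawlemut → minawlemutoth, zoghut → mizoghutoth, gepenur → migepenuroth) add mi- … -oth around the stem.
So tipug → mitipugoth.

mitipugoth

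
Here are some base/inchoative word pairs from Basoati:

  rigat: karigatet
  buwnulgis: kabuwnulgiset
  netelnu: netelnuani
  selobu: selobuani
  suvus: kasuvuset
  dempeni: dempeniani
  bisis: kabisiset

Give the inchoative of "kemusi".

dempeni and bisis both have last vowel 'i' yet inflect differently (dempeniani, kabisiset), so the last vowel is not what conditions the rule; whether the stem ends in a vowel or a consonant is.
"kemusi" ends in a vowel. The stems ending in a vowel (selobu → selobuani, netelnu → netelnuani, dempeni → dempeniani) add -ani.
The other pattern: stems ending in a consonant add ka- … -et around the stem.
So kemusi → kemusiani.

kemusiani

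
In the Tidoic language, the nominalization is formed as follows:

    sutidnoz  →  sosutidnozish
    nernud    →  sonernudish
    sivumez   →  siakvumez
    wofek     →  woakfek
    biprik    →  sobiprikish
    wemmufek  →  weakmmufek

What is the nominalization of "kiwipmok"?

sokiwipmokish

"kiwipmok" has last vowel 'o'. The one such stem in the data (sutidnoz → sosutidnozish) adds so- … -ish around the stem, so the same rule applies.
The other pattern: stems whose last vowel is 'e' insert -ak- after the first vowel.
So kiwipmok → sokiwipmokish.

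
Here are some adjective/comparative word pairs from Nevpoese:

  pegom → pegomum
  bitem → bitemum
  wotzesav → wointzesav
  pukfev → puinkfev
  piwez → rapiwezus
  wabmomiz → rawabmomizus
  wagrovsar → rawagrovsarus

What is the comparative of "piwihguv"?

piinwihguv

bitem and pukfev both have last vowel 'e' yet inflect differently (bitemum, puinkfev), so the last vowel is not what conditions the rule; the final letter is.
"piwihguv" ends in -v. The stems ending in -v (wotzesav → wointzesav, pukfev → puinkfev) insert -in- after the first vowel.
The other patterns: stems ending in -m add -um; stems ending in -r or -z add ra- … -us around the stem.
So piwihguv → piinwihguv.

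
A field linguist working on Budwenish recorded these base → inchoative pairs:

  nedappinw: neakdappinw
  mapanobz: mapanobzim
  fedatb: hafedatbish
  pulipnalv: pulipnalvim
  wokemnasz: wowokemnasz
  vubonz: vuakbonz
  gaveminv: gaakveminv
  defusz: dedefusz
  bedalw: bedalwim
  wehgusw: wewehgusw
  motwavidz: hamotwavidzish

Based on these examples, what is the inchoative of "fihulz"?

fihulzim

"fihulz" has second-to-last letter 'l'. The stems whose second-to-last letter is 'l' (pulipnalv → pulipnalvim, bedalw → bedalwim) add -im.
The other patterns: stems whose second-to-last letter is 'n' insert -ak- after the first vowel; stems whose second-to-last letter is 's' repeat the first consonant+vowel as a prefix; stems whose second-to-last letter is 'd' or 't' add ha- … -ish around the stem.
So fihulz → fihulzim.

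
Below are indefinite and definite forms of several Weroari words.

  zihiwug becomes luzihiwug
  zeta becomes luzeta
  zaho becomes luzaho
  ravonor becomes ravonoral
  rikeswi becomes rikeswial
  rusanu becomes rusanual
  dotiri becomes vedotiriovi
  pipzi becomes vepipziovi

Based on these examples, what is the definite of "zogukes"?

rikeswi and dotiri both end in -i yet inflect differently (rikeswial, vedotiriovi), so the final letter is not what conditions the rule; the first letter is.
"zogukes" begins with z-. The stems beginning with z- (zihiwug → luzihiwug, zeta → luzeta, zaho → luzaho) add the prefix lu-.
So zogukes → luzogukes.

luzogukes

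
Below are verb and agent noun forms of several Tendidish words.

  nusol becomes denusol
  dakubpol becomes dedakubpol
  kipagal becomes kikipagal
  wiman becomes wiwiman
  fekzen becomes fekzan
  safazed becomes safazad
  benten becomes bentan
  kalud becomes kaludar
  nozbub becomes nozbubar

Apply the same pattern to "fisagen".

nusol and kipagal both end in -l yet inflect differently (denusol, kikipagal), so the final letter is not what conditions the rule; the last vowel is.
"fisagen" has last vowel 'e'. The stems whose last vowel is 'e' (fekzen → fekzan, safazed → safazad, benten → bentan) change the last vowel to 'a'.
So fisagen → fisagan.

fisagan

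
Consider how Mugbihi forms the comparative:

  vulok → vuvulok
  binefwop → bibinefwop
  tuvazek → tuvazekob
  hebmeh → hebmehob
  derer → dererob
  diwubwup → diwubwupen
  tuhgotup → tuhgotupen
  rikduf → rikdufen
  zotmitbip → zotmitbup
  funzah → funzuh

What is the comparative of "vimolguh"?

vimolguhen

vulok and tuvazek both end in -k yet inflect differently (vuvulok, tuvazekob), so the final letter is not what conditions the rule; the last vowel is.
"vimolguh" has last vowel 'u'. The stems whose last vowel is 'u' (diwubwup → diwubwupen, tuhgotup → tuhgotupen, rikduf → rikdufen) add -en.
The other patterns: stems whose last vowel is 'o' repeat the first consonant+vowel as a prefix; stems whose last vowel is 'e' add -ob; stems whose last vowel is 'a' or 'i' change the last vowel to 'u'.
So vimolguh → vimolguhen.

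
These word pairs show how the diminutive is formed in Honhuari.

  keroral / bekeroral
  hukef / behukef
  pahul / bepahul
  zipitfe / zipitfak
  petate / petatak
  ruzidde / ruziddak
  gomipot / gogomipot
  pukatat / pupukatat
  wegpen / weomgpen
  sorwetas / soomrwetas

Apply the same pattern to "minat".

miminat

hukef and zipitfe both have last vowel 'e' yet inflect differently (behukef, zipitfak), so the last vowel is not what conditions the rule; the final letter is.
"minat" ends in -t. The stems ending in -t (gomipot → gogomipot, pukatat → pupukatat) repeat the first consonant+vowel as a prefix.
The other patterns: stems ending in -f or -l add the prefix be-; stems ending in -e drop the final letter and add -ak; stems ending in -n or -s insert -om- after the first vowel.
So minat → miminat.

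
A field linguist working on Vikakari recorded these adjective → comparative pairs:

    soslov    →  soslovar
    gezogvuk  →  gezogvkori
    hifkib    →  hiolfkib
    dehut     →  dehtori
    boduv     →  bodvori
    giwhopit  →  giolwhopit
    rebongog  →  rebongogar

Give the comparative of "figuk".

figkori

giwhopit and dehut both end in -t yet inflect differently (giolwhopit, dehtori), so the final letter is not what conditions the rule; the last vowel is.
"figuk" has last vowel 'u'. The stems whose last vowel is 'u' (dehut → dehtori, boduv → bodvori, gezogvuk → gezogvkori) delete the last vowel and add -ori.
So figuk → figkori.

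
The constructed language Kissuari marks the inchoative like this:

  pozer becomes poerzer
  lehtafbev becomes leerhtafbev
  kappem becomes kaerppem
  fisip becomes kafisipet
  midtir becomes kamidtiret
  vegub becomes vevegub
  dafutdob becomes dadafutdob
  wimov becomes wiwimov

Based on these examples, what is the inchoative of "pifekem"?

pierfekem

pozer and midtir both end in -r yet inflect differently (poerzer, kamidtiret), so the final letter is not what conditions the rule; the last vowel is.
"pifekem" has last vowel 'e'. The stems whose last vowel is 'e' (pozer → poerzer, lehtafbev → leerhtafbev, kappem → kaerppem) insert -er- after the first vowel.
So pifekem → pierfekem.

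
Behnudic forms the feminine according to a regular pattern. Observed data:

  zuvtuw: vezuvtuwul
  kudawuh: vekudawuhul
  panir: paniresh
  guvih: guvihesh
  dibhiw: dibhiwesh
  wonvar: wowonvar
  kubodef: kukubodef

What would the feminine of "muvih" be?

"muvih" has last vowel 'i'. The stems whose last vowel is 'i' (panir → paniresh, guvih → guvihesh, dibhiw → dibhiwesh) add -esh.
So muvih → muvihesh.

muvihesh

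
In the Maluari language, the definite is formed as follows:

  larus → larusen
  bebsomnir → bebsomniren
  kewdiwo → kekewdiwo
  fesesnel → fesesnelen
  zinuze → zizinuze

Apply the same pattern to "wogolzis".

wogolzisen

zinuze and fesesnel both have last vowel 'e' yet inflect differently (zizinuze, fesesnelen), so the last vowel is not what conditions the rule; whether the stem ends in a vowel or a consonant is.
"wogolzis" ends in a consonant. The stems ending in a consonant (larus → larusen, fesesnel → fesesnelen, bebsomnir → bebsomniren) add -en.
So wogolzis → wogolzisen.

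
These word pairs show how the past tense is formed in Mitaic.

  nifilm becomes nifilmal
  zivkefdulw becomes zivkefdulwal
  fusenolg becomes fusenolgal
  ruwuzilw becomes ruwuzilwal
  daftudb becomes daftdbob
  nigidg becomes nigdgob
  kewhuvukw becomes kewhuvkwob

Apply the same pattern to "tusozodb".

fusenolg and nigidg both end in -g yet inflect differently (fusenolgal, nigdgob), so the final letter is not what conditions the rule; the second-to-last letter is.
"tusozodb" has second-to-last letter 'd'. The stems whose second-to-last letter is 'd' (daftudb → daftdbob, nigidg → nigdgob) delete the last vowel and add -ob.
The other pattern: stems whose second-to-last letter is 'l' add -al.
So tusozodb → tusozdbob.

tusozdbob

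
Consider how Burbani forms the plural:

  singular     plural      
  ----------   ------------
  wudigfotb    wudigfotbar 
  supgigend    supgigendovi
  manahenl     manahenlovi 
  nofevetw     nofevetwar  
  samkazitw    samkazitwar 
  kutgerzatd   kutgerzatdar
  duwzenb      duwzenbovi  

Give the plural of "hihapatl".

"hihapatl" has second-to-last letter 't'. The stems whose second-to-last letter is 't' (samkazitw → samkazitwar, nofevetw → nofevetwar, kutgerzatd → kutgerzatdar) add -ar.
So hihapatl → hihapatlar.

hihapatlar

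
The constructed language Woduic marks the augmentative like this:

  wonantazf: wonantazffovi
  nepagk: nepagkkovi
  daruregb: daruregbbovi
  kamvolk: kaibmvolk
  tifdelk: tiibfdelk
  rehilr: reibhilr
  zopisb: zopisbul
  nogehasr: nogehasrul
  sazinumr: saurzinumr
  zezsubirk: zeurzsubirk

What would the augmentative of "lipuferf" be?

liurpuferf

nepagk and kamvolk both end in -k yet inflect differently (nepagkkovi, kaibmvolk), so the final letter is not what conditions the rule; the second-to-last letter is.
"lipuferf" has second-to-last letter 'r'. The one such stem in the data (zezsubirk → zeurzsubirk) inserts -ur- after the first vowel (as does sazinumr), so the same rule applies.
The other patterns: stems whose second-to-last letter is 'g' or 'z' double the final consonant and add -ovi; stems whose second-to-last letter is 'l' insert -ib- after the first vowel; stems whose second-to-last letter is 's' add -ul.
So lipuferf → liurpuferf.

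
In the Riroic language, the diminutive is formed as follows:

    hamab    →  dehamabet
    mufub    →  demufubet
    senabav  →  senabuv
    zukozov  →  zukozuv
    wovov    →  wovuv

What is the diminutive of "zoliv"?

hamab and senabav both have last vowel 'a' yet inflect differently (dehamabet, senabuv), so the last vowel is not what conditions the rule; the final letter is.
"zoliv" ends in -v. The stems ending in -v (senabav → senabuv, zukozov → zukozuv, wovov → wovuv) change the last vowel to 'u'.
The other pattern: stems ending in -b add de- … -et around the stem.
So zoliv → zoluv.

zoluv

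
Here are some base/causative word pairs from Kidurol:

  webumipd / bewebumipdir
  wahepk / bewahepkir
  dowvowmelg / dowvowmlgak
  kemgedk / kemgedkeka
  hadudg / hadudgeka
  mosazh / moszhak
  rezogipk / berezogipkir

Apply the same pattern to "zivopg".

bezivopgir

wahepk and kemgedk both end in -k yet inflect differently (bewahepkir, kemgedkeka), so the final letter is not what conditions the rule; the second-to-last letter is.
"zivopg" has second-to-last letter 'p'. The stems whose second-to-last letter is 'p' (webumipd → bewebumipdir, wahepk → bewahepkir, rezogipk → berezogipkir) add be- … -ir around the stem.
The other patterns: stems whose second-to-last letter is 'd' add -eka; stems whose second-to-last letter is 'l' or 'z' delete the last vowel and add -ak.
So zivopg → bezivopgir.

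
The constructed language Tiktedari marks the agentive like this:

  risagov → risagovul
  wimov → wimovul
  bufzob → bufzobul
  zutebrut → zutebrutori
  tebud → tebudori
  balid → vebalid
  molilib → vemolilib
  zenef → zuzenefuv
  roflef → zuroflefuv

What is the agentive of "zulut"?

zulutori

tebud and balid both end in -d yet inflect differently (tebudori, vebalid), so the final letter is not what conditions the rule; the last vowel is.
"zulut" has last vowel 'u'. The stems whose last vowel is 'u' (zutebrut → zutebrutori, tebud → tebudori) add -ori.
So zulut → zulutori.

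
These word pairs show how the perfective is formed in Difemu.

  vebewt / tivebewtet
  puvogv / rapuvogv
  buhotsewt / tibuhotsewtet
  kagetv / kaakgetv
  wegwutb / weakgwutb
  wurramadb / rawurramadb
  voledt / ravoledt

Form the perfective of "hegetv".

"hegetv" has second-to-last letter 't'. The stems whose second-to-last letter is 't' (kagetv → kaakgetv, wegwutb → weakgwutb) insert -ak- after the first vowel.
So hegetv → heakgetv.

heakgetv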